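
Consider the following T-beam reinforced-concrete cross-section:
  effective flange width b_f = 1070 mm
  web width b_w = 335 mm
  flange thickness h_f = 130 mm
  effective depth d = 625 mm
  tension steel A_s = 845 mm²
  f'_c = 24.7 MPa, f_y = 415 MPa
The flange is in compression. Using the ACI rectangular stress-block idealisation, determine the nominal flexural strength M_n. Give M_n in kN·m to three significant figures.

Tension: T = A_s f_y = 845 × 415 = 350675 N.
Try a within the flange: a = T/(0.85 f'_c b_f) = 350675/(0.85 × 24.7 × 1070) = 15.61 mm.
Since a = 15.61 ≤ h_f = 130 mm, the stress block lies entirely in the flange; analyse as a rectangular beam of width b_f.
M_n = T(d − a/2) = 350675 × (625 − 7.805) = 216.43 × 10⁶ N·mm.
M_n = 216.43 kN·m.

M_n ≈ 216 kN·m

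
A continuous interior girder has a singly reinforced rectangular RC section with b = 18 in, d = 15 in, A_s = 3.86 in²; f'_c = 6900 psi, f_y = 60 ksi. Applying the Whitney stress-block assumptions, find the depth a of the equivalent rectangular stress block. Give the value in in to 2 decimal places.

a ≈ 2.19 in

T = A_s f_y = 3.86 × 60 = 231.6 kips.
a = T/(0.85 f'_c b) = 231.6/(0.85 × 6.9 × 18) = 2.19 in.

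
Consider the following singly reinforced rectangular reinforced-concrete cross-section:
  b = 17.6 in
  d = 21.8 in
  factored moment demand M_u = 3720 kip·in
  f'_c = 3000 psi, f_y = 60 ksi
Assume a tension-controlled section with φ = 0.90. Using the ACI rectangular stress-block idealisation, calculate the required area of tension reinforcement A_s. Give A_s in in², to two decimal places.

M_n = M_u/φ = 3720/0.90 = 4133.33 kip·in.
From M_n = 0.85 f'_c a b (d − a/2):
a = d − √(d² − 2M_n/(0.85 f'_c b)) = 21.8 − √(21.8² − 2 × 4133.33/(0.85 × 3 × 17.6)) = 4.740 in.
A_s = 0.85 f'_c a b / f_y = 0.85 × 3 × 4.740 × 17.6 / 60 = 3.546 in².

A_s ≈ 3.55 in²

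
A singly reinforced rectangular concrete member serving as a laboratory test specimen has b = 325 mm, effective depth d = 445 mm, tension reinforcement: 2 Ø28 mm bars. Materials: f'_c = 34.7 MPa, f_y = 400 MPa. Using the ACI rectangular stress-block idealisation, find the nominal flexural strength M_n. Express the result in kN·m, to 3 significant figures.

M_n ≈ 207 kN·m

A_s = 2 × 616 = 1232 mm².
T = A_s f_y = 1232 × 400 = 492800 N = 492.8 kN.
From C = T: a = T/(0.85 f'_c b) = 492800/(0.85 × 34.7 × 325) = 51.41 mm.
M_n = T(d − a/2) = 492.8 kN × (445 − 25.705) mm = 206.63 kN·m.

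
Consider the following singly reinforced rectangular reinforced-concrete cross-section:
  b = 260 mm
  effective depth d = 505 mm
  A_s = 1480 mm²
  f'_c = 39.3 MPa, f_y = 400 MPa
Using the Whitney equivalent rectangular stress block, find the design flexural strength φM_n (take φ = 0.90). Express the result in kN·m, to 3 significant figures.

φM_n ≈ 251 kN·m

T = A_s f_y = 1480 × 400 = 592000 N = 592 kN.
From C = T: a = T/(0.85 f'_c b) = 592000/(0.85 × 39.3 × 260) = 68.16 mm.
M_n = T(d − a/2) = 592 kN × (505 − 34.08) mm = 278.78 kN·m.
φM_n = 0.90 × 278.78 = 250.90 kN·m.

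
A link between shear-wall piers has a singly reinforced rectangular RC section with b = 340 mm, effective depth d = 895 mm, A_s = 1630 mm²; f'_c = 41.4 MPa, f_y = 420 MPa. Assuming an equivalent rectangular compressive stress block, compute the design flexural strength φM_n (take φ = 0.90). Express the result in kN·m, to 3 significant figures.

T = A_s f_y = 1630 × 420 = 684600 N = 684.6 kN.
From C = T: a = T/(0.85 f'_c b) = 684600/(0.85 × 41.4 × 340) = 57.22 mm.
M_n = T(d − a/2) = 684.6 kN × (895 − 28.61) mm = 593.13 kN·m.
φM_n = 0.90 × 593.13 = 533.82 kN·m.

φM_n ≈ 534 kN·m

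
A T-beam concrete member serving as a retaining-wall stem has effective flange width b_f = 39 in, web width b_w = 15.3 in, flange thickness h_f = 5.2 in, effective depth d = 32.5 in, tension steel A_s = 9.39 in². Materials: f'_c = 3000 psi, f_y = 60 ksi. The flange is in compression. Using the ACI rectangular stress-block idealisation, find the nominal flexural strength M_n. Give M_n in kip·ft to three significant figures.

M_n ≈ 1390 kip·ft

Tension: T = A_s f_y = 9.39 × 60 = 563.4 kips.
Try a within the flange: a = T/(0.85 f'_c b_f) = 563.4/(0.85 × 3 × 39) = 5.665 in.
a = 5.665 > h_f = 5.2 in: the block extends into the web. Split into flange-overhang and web parts.
C_f = 0.85 f'_c (b_f − b_w) h_f = 0.85 × 3 × (39 − 15.3) × 5.2 = 314.3 kips.
Remaining web compression depth: a_w = (T − C_f)/(0.85 f'_c b_w) = (563.4 − 314.3)/(0.85 × 3 × 15.3) = 6.385 in.
M_n = C_f(d − h_f/2) + (T − C_f)(d − a_w/2) = 314.3 × (32.5 − 2.6) + 249.1 × (32.5 − 3.1925) = 9397.6 + 7300.5 = 16698.1 kip·in.
M_n = 16698.1/12 = 1391.51 kip·ft.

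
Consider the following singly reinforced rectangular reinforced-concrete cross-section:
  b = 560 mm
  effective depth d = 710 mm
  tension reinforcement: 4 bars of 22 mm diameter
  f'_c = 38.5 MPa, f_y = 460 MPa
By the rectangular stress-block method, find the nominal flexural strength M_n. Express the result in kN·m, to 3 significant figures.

M_n ≈ 483 kN·m

A_s = 4 × 380 = 1520 mm².
T = A_s f_y = 1520 × 460 = 699200 N = 699.2 kN.
From C = T: a = T/(0.85 f'_c b) = 699200/(0.85 × 38.5 × 560) = 38.15 mm.
M_n = T(d − a/2) = 699.2 kN × (710 − 19.075) mm = 483.09 kN·m.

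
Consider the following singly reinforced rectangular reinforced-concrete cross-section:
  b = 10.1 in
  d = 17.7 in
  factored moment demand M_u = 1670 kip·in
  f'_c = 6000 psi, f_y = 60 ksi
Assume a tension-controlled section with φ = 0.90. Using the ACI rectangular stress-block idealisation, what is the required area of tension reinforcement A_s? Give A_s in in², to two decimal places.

M_n = M_u/φ = 1670/0.90 = 1855.56 kip·in.
From M_n = 0.85 f'_c a b (d − a/2):
a = d − √(d² − 2M_n/(0.85 f'_c b)) = 17.7 − √(17.7² − 2 × 1855.56/(0.85 × 6 × 10.1)) = 2.168 in.
A_s = 0.85 f'_c a b / f_y = 0.85 × 6 × 2.168 × 10.1 / 60 = 1.861 in².

A_s ≈ 1.86 in²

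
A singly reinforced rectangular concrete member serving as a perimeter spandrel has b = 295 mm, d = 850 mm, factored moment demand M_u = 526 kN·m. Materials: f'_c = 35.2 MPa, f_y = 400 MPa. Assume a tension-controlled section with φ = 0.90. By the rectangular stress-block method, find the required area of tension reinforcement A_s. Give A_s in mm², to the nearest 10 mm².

A_s ≈ 1810 mm²

M_n = M_u/φ = 526/0.90 = 584.444 kN·m.
With M_n = 0.85 f'_c a b (d − a/2), solve the quadratic for a:
a = d − √(d² − 2M_n/(0.85 f'_c b)) = 850 − √(850² − 2 × 584.444×10⁶/(0.85 × 35.2 × 295)) = 81.84 mm.
A_s = 0.85 f'_c a b / f_y = 0.85 × 35.2 × 81.84 × 295 / 400 = 1805.9 mm².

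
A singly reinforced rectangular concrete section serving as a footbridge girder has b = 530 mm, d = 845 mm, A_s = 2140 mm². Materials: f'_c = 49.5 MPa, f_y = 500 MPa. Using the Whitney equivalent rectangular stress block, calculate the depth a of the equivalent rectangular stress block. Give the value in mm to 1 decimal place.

a ≈ 48.0 mm

T = A_s f_y = 2140 × 500 = 1070000 N = 1070 kN.
Setting C = 0.85 f'_c a b equal to T: a = 1070000/(0.85 × 49.5 × 530) = 48.0 mm.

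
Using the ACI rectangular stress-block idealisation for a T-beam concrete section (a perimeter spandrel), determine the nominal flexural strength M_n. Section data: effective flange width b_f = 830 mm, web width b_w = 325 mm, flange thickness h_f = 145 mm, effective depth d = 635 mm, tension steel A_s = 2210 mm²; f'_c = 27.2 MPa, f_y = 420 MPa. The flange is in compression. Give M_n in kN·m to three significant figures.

M_n ≈ 567 kN·m

Tension: T = A_s f_y = 2210 × 420 = 928200 N.
Try a within the flange: a = T/(0.85 f'_c b_f) = 928200/(0.85 × 27.2 × 830) = 48.37 mm.
Since a = 48.37 ≤ h_f = 145 mm, the stress block lies entirely in the flange; analyse as a rectangular beam of width b_f.
M_n = T(d − a/2) = 928200 × (635 − 24.185) = 566.96 × 10⁶ N·mm.
M_n = 566.96 kN·m.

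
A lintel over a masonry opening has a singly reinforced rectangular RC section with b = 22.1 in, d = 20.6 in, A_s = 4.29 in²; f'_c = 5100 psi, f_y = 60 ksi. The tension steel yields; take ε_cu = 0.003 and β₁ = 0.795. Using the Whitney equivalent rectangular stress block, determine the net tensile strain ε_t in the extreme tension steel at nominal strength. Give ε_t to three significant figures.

ε_t ≈ 0.0153

a = A_s f_y/(0.85 f'_c b) = 2.687 in.
β₁ = 0.795, so c = a/β₁ = 2.687/0.795 = 3.380 in.
From the linear strain diagram with ε_cu = 0.003: ε_t = 0.003 (d − c)/c = 0.003 × (20.6 − 3.380)/3.380 = 0.0153.
Since ε_t ≥ 0.005, the section is tension-controlled.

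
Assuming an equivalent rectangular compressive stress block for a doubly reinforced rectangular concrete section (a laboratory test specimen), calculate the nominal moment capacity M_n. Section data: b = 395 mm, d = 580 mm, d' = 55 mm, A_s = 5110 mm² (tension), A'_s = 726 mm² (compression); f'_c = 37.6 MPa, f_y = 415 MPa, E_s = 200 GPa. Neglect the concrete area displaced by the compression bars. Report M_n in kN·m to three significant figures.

Assume both tension and compression steel yield.
Net tension couple steel: A_s − A'_s = 4384 mm².
a = (A_s − A'_s) f_y / (0.85 f'_c b) = 1819360/(0.85 × 37.6 × 395) = 144.12 mm.
c = a/β₁ = 144.12/0.781 = 184.53 mm; ε'_s = 0.003(c − d')/c = 0.0021 ≥ f_y/E_s = 0.0021, so compression steel does yield.
M_n = (A_s − A'_s) f_y (d − a/2) + A'_s f_y (d − d') = [1819360 × (580 − 72.06) + 301290 × (580 − 55)] × 10⁻⁶ = 924.13 + 158.18 = 1082.31 kN·m.

M_n ≈ 1080 kN·m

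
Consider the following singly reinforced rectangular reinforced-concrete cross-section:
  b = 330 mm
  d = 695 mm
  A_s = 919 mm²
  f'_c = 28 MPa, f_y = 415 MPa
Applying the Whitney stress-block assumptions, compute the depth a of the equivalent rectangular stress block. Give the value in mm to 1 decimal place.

T = A_s f_y = 919 × 415 = 381385 N = 381.385 kN.
Setting C = 0.85 f'_c a b equal to T: a = 381385/(0.85 × 28 × 330) = 48.6 mm.

a ≈ 48.6 mm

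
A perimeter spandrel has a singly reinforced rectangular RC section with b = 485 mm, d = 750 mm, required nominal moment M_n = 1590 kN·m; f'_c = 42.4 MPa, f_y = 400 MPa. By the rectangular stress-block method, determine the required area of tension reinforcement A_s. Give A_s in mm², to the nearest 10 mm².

With M_n = 0.85 f'_c a b (d − a/2), solve the quadratic for a:
a = d − √(d² − 2M_n/(0.85 f'_c b)) = 750 − √(750² − 2 × 1590×10⁶/(0.85 × 42.4 × 485)) = 133.10 mm.
A_s = 0.85 f'_c a b / f_y = 0.85 × 42.4 × 133.10 × 485 / 400 = 5816.3 mm².

A_s ≈ 5820 mm²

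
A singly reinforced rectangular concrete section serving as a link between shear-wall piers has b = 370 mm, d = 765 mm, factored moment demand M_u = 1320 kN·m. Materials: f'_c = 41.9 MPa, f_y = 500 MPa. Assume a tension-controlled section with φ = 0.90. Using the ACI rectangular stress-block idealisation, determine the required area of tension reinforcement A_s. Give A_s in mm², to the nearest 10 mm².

A_s ≈ 4290 mm²

M_n = M_u/φ = 1320/0.90 = 1466.67 kN·m.
With M_n = 0.85 f'_c a b (d − a/2), solve the quadratic for a:
a = d − √(d² − 2M_n/(0.85 f'_c b)) = 765 − √(765² − 2 × 1466.67×10⁶/(0.85 × 41.9 × 370)) = 162.82 mm.
A_s = 0.85 f'_c a b / f_y = 0.85 × 41.9 × 162.82 × 370 / 500 = 4291.1 mm².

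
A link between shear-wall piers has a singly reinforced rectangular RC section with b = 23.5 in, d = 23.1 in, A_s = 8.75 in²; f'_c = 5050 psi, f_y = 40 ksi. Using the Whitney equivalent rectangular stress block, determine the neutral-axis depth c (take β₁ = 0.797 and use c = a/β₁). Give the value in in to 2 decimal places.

c ≈ 4.35 in

T = A_s f_y = 8.75 × 40 = 350 kips.
a = T/(0.85 f'_c b) = 350/(0.85 × 5.05 × 23.5) = 3.4697 in.
With β₁ = 0.797, c = a/β₁ = 3.4697/0.797 = 4.35 in.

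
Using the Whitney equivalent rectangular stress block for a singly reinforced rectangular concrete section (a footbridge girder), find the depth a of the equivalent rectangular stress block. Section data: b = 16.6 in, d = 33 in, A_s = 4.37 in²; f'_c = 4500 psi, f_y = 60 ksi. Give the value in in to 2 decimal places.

T = A_s f_y = 4.37 × 60 = 262.2 kips.
a = T/(0.85 f'_c b) = 262.2/(0.85 × 4.5 × 16.6) = 4.13 in.

a ≈ 4.13 in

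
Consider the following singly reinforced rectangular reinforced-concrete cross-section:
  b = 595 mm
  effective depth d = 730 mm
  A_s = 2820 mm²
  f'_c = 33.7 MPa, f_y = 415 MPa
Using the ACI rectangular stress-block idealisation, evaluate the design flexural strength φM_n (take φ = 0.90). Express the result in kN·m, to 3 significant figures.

φM_n ≈ 733 kN·m

T = A_s f_y = 2820 × 415 = 1170300 N = 1170.3 kN.
From C = T: a = T/(0.85 f'_c b) = 1170300/(0.85 × 33.7 × 595) = 68.66 mm.
M_n = T(d − a/2) = 1170.3 kN × (730 − 34.33) mm = 814.14 kN·m.
φM_n = 0.90 × 814.14 = 732.73 kN·m.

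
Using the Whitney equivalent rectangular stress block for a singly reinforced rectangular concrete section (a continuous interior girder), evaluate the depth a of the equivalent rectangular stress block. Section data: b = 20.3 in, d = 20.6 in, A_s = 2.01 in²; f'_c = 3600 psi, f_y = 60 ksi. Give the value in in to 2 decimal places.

a ≈ 1.94 in

T = A_s f_y = 2.01 × 60 = 120.6 kips.
a = T/(0.85 f'_c b) = 120.6/(0.85 × 3.6 × 20.3) = 1.94 in.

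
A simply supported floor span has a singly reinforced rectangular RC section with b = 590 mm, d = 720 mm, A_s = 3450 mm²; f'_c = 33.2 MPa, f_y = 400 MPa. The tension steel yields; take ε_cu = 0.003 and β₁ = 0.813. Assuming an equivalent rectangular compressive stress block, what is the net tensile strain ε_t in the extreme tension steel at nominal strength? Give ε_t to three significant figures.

ε_t ≈ 0.0182

a = A_s f_y/(0.85 f'_c b) = 82.88 mm.
β₁ = 0.813, so c = a/β₁ = 82.88/0.813 = 101.94 mm.
From the linear strain diagram with ε_cu = 0.003: ε_t = 0.003 (d − c)/c = 0.003 × (720 − 101.94)/101.94 = 0.0182.
Since ε_t ≥ 0.005, the section is tension-controlled.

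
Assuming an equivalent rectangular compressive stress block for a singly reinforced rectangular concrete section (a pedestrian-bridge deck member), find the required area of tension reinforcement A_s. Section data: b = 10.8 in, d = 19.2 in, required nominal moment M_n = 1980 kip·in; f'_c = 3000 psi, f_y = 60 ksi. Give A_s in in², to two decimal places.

From M_n = 0.85 f'_c a b (d − a/2):
a = d − √(d² − 2M_n/(0.85 f'_c b)) = 19.2 − √(19.2² − 2 × 1980/(0.85 × 3 × 10.8)) = 4.205 in.
A_s = 0.85 f'_c a b / f_y = 0.85 × 3 × 4.205 × 10.8 / 60 = 1.930 in².

A_s ≈ 1.93 in²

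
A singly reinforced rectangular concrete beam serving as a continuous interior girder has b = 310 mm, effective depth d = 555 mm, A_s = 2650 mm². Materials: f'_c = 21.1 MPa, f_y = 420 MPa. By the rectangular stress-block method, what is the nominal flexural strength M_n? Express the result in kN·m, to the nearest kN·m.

T = A_s f_y = 2650 × 420 = 1113000 N = 1113 kN.
From C = T: a = T/(0.85 f'_c b) = 1113000/(0.85 × 21.1 × 310) = 200.19 mm.
M_n = T(d − a/2) = 1113 kN × (555 − 100.095) mm = 506.31 kN·m.

M_n ≈ 506 kN·m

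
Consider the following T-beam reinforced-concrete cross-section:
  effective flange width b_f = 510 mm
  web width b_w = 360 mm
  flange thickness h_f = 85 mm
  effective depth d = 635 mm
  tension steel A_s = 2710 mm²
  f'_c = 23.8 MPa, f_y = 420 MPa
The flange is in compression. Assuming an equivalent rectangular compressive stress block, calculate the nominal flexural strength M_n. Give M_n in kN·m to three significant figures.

Tension: T = A_s f_y = 2710 × 420 = 1138200 N.
Try a within the flange: a = T/(0.85 f'_c b_f) = 1138200/(0.85 × 23.8 × 510) = 110.32 mm.
a = 110.32 > h_f = 85 mm: the block extends into the web. Split into flange-overhang and web parts.
C_f = 0.85 f'_c (b_f − b_w) h_f = 0.85 × 23.8 × (510 − 360) × 85 = 257933 N.
Remaining web compression depth: a_w = (T − C_f)/(0.85 f'_c b_w) = (1138200 − 257933)/(0.85 × 23.8 × 360) = 120.87 mm.
M_n = C_f(d − h_f/2) + (T − C_f)(d − a_w/2) = 257933 × (635 − 42.5) + 880267 × (635 − 60.435) = 152.83 + 505.77 = 658.60 × 10⁶ N·mm.
M_n = 658.60 kN·m.

M_n ≈ 659 kN·m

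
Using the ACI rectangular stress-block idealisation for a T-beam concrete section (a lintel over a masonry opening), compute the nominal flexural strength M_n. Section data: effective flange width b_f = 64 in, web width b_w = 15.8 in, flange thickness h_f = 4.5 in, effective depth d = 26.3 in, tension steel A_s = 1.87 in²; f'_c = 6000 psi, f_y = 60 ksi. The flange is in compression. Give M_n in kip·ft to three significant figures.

M_n ≈ 244 kip·ft

Tension: T = A_s f_y = 1.87 × 60 = 112.2 kips.
Try a within the flange: a = T/(0.85 f'_c b_f) = 112.2/(0.85 × 6 × 64) = 0.344 in.
Since a = 0.344 ≤ h_f = 4.5 in, the stress block lies entirely in the flange; analyse as a rectangular beam of width b_f.
M_n = T(d − a/2) = 112.2 × (26.3 − 0.172) = 2931.6 kip·in.
M_n = 2931.6/12 = 244.30 kip·ft.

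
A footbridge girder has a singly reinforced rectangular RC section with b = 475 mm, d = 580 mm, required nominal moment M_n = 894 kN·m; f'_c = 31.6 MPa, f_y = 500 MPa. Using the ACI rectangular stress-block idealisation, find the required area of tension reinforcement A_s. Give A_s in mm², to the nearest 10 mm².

With M_n = 0.85 f'_c a b (d − a/2), solve the quadratic for a:
a = d − √(d² − 2M_n/(0.85 f'_c b)) = 580 − √(580² − 2 × 894×10⁶/(0.85 × 31.6 × 475)) = 136.99 mm.
A_s = 0.85 f'_c a b / f_y = 0.85 × 31.6 × 136.99 × 475 / 500 = 3495.6 mm².

A_s ≈ 3500 mm²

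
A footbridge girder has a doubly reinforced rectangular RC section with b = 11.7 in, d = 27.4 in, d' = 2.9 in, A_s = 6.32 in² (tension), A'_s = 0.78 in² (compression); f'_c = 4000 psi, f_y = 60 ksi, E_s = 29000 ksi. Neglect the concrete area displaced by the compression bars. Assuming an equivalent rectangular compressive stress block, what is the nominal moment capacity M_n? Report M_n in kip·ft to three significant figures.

M_n ≈ 739 kip·ft

Assume both steels yield.
a = (A_s − A'_s) f_y/(0.85 f'_c b) = (6.32 − 0.78) × 60/(0.85 × 4 × 11.7) = 8.356 in.
c = a/β₁ = 8.356/0.85 = 9.831 in; ε'_s = 0.003(c − d')/c = 0.0021 ≥ ε_y = 0.0021, so the compression steel yields.
M_n = (A_s − A'_s) f_y (d − a/2) + A'_s f_y (d − d') = 332.4 × (27.4 − 4.178) + 46.8 × (27.4 − 2.9) = 7719.0 + 1146.6 = 8865.6 kip·in = 8865.6/12 = 738.80 kip·ft.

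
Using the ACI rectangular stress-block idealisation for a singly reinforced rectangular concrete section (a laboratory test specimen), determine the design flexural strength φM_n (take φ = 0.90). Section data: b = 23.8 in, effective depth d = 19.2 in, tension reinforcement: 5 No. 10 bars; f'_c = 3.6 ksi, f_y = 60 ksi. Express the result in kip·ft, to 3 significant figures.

φM_n ≈ 474 kip·ft

A_s = 5 × 1.27 = 6.35 in².
T = A_s f_y = 6.35 × 60 = 381 kips.
a = T/(0.85 f'_c b) = 381/(0.85 × 3.6 × 23.8) = 5.232 in.
M_n = T(d − a/2) = 381 × (19.2 − 2.616) = 6318.5 kip·in = 6318.5/12 = 526.54 kip·ft.
φM_n = 0.90 × 526.54 = 473.89 kip·ft.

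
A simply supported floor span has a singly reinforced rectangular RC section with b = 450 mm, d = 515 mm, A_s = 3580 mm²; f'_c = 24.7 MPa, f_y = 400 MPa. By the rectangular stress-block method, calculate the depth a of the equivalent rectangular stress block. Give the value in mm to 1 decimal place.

T = A_s f_y = 3580 × 400 = 1432000 N = 1432 kN.
Setting C = 0.85 f'_c a b equal to T: a = 1432000/(0.85 × 24.7 × 450) = 151.6 mm.

a ≈ 151.6 mm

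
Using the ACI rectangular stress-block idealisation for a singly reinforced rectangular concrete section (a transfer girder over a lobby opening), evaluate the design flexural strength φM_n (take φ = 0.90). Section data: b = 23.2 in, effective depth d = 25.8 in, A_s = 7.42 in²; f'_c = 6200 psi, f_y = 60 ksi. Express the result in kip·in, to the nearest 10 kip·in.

T = A_s f_y = 7.42 × 60 = 445.2 kips.
a = T/(0.85 f'_c b) = 445.2/(0.85 × 6.2 × 23.2) = 3.641 in.
M_n = T(d − a/2) = 445.2 × (25.8 − 1.8205) = 10675.7 kip·in.
φM_n = 0.90 × 10675.7 = 9608.1 kip·in.

φM_n ≈ 9610 kip·in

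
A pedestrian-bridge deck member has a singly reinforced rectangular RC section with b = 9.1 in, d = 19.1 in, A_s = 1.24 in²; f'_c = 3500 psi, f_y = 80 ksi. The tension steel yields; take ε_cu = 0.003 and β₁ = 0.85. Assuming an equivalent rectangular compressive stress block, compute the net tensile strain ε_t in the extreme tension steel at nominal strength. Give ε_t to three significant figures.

ε_t ≈ 0.0103

a = A_s f_y/(0.85 f'_c b) = 3.664 in.
β₁ = 0.85, so c = a/β₁ = 3.664/0.85 = 4.311 in.
From the linear strain diagram with ε_cu = 0.003: ε_t = 0.003 (d − c)/c = 0.003 × (19.1 − 4.311)/4.311 = 0.0103.
Since ε_t ≥ 0.005, the section is tension-controlled.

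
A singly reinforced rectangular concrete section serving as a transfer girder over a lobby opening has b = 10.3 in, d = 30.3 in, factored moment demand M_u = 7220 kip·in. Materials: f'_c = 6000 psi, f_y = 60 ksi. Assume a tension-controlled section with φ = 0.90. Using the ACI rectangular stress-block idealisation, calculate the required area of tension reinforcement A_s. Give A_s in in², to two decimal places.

M_n = M_u/φ = 7220/0.90 = 8022.22 kip·in.
From M_n = 0.85 f'_c a b (d − a/2):
a = d − √(d² − 2M_n/(0.85 f'_c b)) = 30.3 − √(30.3² − 2 × 8022.22/(0.85 × 6 × 10.3)) = 5.548 in.
A_s = 0.85 f'_c a b / f_y = 0.85 × 6 × 5.548 × 10.3 / 60 = 4.857 in².

A_s ≈ 4.86 in²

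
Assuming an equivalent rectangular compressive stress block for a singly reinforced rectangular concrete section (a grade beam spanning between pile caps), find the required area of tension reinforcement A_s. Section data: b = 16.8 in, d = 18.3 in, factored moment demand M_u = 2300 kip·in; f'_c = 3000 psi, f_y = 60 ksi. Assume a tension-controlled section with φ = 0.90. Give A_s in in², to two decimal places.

A_s ≈ 2.58 in²

M_n = M_u/φ = 2300/0.90 = 2555.56 kip·in.
From M_n = 0.85 f'_c a b (d − a/2):
a = d − √(d² − 2M_n/(0.85 f'_c b)) = 18.3 − √(18.3² − 2 × 2555.56/(0.85 × 3 × 16.8)) = 3.617 in.
A_s = 0.85 f'_c a b / f_y = 0.85 × 3 × 3.617 × 16.8 / 60 = 2.583 in².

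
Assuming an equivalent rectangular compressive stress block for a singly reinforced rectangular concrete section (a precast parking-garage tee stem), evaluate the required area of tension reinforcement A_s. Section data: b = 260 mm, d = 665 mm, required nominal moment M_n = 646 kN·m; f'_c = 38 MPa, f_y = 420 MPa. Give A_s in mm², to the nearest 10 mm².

With M_n = 0.85 f'_c a b (d − a/2), solve the quadratic for a:
a = d − √(d² − 2M_n/(0.85 f'_c b)) = 665 − √(665² − 2 × 646×10⁶/(0.85 × 38 × 260)) = 127.99 mm.
A_s = 0.85 f'_c a b / f_y = 0.85 × 38 × 127.99 × 260 / 420 = 2559.2 mm².

A_s ≈ 2560 mm²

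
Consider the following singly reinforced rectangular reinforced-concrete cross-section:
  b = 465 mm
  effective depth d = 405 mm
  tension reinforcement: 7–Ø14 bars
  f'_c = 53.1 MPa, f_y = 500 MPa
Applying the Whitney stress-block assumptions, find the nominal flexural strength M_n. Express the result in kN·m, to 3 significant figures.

A_s = 7 × 154 = 1078 mm².
T = A_s f_y = 1078 × 500 = 539000 N = 539 kN.
From C = T: a = T/(0.85 f'_c b) = 539000/(0.85 × 53.1 × 465) = 25.68 mm.
M_n = T(d − a/2) = 539 kN × (405 − 12.84) mm = 211.37 kN·m.

M_n ≈ 211 kN·m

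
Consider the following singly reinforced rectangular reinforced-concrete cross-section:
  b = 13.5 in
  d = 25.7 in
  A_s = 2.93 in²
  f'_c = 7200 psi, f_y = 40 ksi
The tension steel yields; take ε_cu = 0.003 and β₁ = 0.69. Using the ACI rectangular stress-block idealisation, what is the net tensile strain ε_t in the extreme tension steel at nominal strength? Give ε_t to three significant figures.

ε_t ≈ 0.0345

a = A_s f_y/(0.85 f'_c b) = 1.419 in.
β₁ = 0.69, so c = a/β₁ = 1.419/0.69 = 2.057 in.
From the linear strain diagram with ε_cu = 0.003: ε_t = 0.003 (d − c)/c = 0.003 × (25.7 − 2.057)/2.057 = 0.0345.
Since ε_t ≥ 0.005, the section is tension-controlled.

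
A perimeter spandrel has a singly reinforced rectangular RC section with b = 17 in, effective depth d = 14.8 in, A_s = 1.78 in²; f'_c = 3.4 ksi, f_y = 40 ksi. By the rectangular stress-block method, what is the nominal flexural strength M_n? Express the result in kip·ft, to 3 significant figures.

T = A_s f_y = 1.78 × 40 = 71.2 kips.
a = T/(0.85 f'_c b) = 71.2/(0.85 × 3.4 × 17) = 1.449 in.
M_n = T(d − a/2) = 71.2 × (14.8 − 0.7245) = 1002.2 kip·in = 1002.2/12 = 83.52 kip·ft.

M_n ≈ 83.5 kip·ft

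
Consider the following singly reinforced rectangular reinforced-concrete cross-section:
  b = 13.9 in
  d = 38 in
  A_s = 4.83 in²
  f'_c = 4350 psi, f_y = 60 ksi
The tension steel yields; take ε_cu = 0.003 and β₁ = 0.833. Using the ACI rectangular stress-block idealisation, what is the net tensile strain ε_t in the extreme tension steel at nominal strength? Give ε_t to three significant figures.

ε_t ≈ 0.0138

a = A_s f_y/(0.85 f'_c b) = 5.639 in.
β₁ = 0.833, so c = a/β₁ = 5.639/0.833 = 6.770 in.
From the linear strain diagram with ε_cu = 0.003: ε_t = 0.003 (d − c)/c = 0.003 × (38 − 6.770)/6.770 = 0.0138.
Since ε_t ≥ 0.005, the section is tension-controlled.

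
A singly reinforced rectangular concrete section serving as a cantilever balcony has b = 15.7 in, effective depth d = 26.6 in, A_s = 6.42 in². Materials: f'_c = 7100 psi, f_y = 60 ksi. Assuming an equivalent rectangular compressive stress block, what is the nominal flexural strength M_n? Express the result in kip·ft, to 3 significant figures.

T = A_s f_y = 6.42 × 60 = 385.2 kips.
a = T/(0.85 f'_c b) = 385.2/(0.85 × 7.1 × 15.7) = 4.065 in.
M_n = T(d − a/2) = 385.2 × (26.6 − 2.0325) = 9463.4 kip·in = 9463.4/12 = 788.62 kip·ft.

M_n ≈ 789 kip·ft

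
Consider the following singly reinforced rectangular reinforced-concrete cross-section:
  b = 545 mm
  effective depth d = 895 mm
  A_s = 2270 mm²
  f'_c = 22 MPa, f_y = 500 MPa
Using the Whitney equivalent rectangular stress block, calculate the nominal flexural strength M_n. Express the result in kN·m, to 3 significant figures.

M_n ≈ 953 kN·m

T = A_s f_y = 2270 × 500 = 1135000 N = 1135 kN.
From C = T: a = T/(0.85 f'_c b) = 1135000/(0.85 × 22 × 545) = 111.37 mm.
M_n = T(d − a/2) = 1135 kN × (895 − 55.685) mm = 952.62 kN·m.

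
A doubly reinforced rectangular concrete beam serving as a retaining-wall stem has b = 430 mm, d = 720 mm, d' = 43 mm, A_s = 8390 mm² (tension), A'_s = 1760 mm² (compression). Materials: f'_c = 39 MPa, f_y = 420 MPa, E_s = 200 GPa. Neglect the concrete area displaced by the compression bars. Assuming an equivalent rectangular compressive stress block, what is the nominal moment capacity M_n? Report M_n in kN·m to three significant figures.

Assume both tension and compression steel yield.
Net tension couple steel: A_s − A'_s = 6630 mm².
a = (A_s − A'_s) f_y / (0.85 f'_c b) = 2784600/(0.85 × 39 × 430) = 195.35 mm.
c = a/β₁ = 195.35/0.771 = 253.37 mm; ε'_s = 0.003(c − d')/c = 0.0025 ≥ f_y/E_s = 0.0021, so compression steel does yield.
M_n = (A_s − A'_s) f_y (d − a/2) + A'_s f_y (d − d') = [2784600 × (720 − 97.675) + 739200 × (720 − 43)] × 10⁻⁶ = 1732.93 + 500.44 = 2233.37 kN·m.

M_n ≈ 2230 kN·m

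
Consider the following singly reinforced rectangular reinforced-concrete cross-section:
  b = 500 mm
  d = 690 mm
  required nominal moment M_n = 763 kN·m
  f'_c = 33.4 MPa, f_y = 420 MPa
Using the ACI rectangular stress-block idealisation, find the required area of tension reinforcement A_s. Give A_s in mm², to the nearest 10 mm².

With M_n = 0.85 f'_c a b (d − a/2), solve the quadratic for a:
a = d − √(d² − 2M_n/(0.85 f'_c b)) = 690 − √(690² − 2 × 763×10⁶/(0.85 × 33.4 × 500)) = 82.88 mm.
A_s = 0.85 f'_c a b / f_y = 0.85 × 33.4 × 82.88 × 500 / 420 = 2801.1 mm².

A_s ≈ 2800 mm²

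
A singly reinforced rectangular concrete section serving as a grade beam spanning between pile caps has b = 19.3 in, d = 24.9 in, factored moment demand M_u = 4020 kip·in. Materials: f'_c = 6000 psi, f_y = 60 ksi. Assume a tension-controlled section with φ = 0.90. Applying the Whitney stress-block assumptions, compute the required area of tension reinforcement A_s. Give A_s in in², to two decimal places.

A_s ≈ 3.11 in²

M_n = M_u/φ = 4020/0.90 = 4466.67 kip·in.
From M_n = 0.85 f'_c a b (d − a/2):
a = d − √(d² − 2M_n/(0.85 f'_c b)) = 24.9 − √(24.9² − 2 × 4466.67/(0.85 × 6 × 19.3)) = 1.895 in.
A_s = 0.85 f'_c a b / f_y = 0.85 × 6 × 1.895 × 19.3 / 60 = 3.109 in².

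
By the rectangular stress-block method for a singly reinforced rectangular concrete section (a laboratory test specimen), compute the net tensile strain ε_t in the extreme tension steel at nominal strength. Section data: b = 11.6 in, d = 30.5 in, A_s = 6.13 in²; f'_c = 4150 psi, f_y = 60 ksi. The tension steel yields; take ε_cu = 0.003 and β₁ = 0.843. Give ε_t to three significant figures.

ε_t ≈ 0.00558

a = A_s f_y/(0.85 f'_c b) = 8.988 in.
β₁ = 0.843, so c = a/β₁ = 8.988/0.843 = 10.662 in.
From the linear strain diagram with ε_cu = 0.003: ε_t = 0.003 (d − c)/c = 0.003 × (30.5 − 10.662)/10.662 = 0.00558.
Since ε_t ≥ 0.005, the section is tension-controlled.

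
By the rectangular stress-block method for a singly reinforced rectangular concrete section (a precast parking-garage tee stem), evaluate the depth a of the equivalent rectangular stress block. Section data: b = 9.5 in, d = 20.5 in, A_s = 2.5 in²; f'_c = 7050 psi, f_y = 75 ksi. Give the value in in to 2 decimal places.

T = A_s f_y = 2.5 × 75 = 187.5 kips.
a = T/(0.85 f'_c b) = 187.5/(0.85 × 7.05 × 9.5) = 3.29 in.

a ≈ 3.29 in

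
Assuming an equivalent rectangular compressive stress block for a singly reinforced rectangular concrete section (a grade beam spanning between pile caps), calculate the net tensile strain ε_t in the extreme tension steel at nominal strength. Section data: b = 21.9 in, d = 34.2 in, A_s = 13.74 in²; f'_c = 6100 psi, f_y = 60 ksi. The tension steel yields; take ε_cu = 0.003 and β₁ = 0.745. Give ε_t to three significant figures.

a = A_s f_y/(0.85 f'_c b) = 7.260 in.
β₁ = 0.745, so c = a/β₁ = 7.260/0.745 = 9.745 in.
From the linear strain diagram with ε_cu = 0.003: ε_t = 0.003 (d − c)/c = 0.003 × (34.2 − 9.745)/9.745 = 0.00753.
Since ε_t ≥ 0.005, the section is tension-controlled.

ε_t ≈ 0.00753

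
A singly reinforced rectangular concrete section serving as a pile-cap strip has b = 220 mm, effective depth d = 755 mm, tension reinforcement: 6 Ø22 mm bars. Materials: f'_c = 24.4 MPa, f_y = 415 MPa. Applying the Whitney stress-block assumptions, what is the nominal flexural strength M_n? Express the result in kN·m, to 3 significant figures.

M_n ≈ 616 kN·m

A_s = 6 × 380 = 2280 mm².
T = A_s f_y = 2280 × 415 = 946200 N = 946.2 kN.
From C = T: a = T/(0.85 f'_c b) = 946200/(0.85 × 24.4 × 220) = 207.37 mm.
M_n = T(d − a/2) = 946.2 kN × (755 − 103.685) mm = 616.27 kN·m.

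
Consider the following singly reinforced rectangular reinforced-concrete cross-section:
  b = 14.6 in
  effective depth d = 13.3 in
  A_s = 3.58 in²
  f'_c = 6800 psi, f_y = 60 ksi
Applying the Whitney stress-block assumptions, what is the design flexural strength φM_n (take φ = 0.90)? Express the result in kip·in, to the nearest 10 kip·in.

φM_n ≈ 2330 kip·in

T = A_s f_y = 3.58 × 60 = 214.8 kips.
a = T/(0.85 f'_c b) = 214.8/(0.85 × 6.8 × 14.6) = 2.545 in.
M_n = T(d − a/2) = 214.8 × (13.3 − 1.2725) = 2583.5 kip·in.
φM_n = 0.90 × 2583.5 = 2325.2 kip·in.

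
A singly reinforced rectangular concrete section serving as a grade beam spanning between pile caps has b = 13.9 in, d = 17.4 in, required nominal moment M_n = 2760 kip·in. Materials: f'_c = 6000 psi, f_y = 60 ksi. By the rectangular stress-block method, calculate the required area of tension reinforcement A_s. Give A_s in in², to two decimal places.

A_s ≈ 2.84 in²

From M_n = 0.85 f'_c a b (d − a/2):
a = d − √(d² − 2M_n/(0.85 f'_c b)) = 17.4 − √(17.4² − 2 × 2760/(0.85 × 6 × 13.9)) = 2.404 in.
A_s = 0.85 f'_c a b / f_y = 0.85 × 6 × 2.404 × 13.9 / 60 = 2.840 in².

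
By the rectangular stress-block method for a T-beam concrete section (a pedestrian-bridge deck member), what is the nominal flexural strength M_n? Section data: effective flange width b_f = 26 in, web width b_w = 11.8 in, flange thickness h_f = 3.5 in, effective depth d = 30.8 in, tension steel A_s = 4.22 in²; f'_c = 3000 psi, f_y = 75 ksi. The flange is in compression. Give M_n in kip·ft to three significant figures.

M_n ≈ 744 kip·ft

Tension: T = A_s f_y = 4.22 × 75 = 316.5 kips.
Try a within the flange: a = T/(0.85 f'_c b_f) = 316.5/(0.85 × 3 × 26) = 4.774 in.
a = 4.774 > h_f = 3.5 in: the block extends into the web. Split into flange-overhang and web parts.
C_f = 0.85 f'_c (b_f − b_w) h_f = 0.85 × 3 × (26 − 11.8) × 3.5 = 126.7 kips.
Remaining web compression depth: a_w = (T − C_f)/(0.85 f'_c b_w) = (316.5 − 126.7)/(0.85 × 3 × 11.8) = 6.308 in.
M_n = C_f(d − h_f/2) + (T − C_f)(d − a_w/2) = 126.7 × (30.8 − 1.75) + 189.8 × (30.8 − 3.154) = 3680.6 + 5247.2 = 8927.8 kip·in.
M_n = 8927.8/12 = 743.98 kip·ft.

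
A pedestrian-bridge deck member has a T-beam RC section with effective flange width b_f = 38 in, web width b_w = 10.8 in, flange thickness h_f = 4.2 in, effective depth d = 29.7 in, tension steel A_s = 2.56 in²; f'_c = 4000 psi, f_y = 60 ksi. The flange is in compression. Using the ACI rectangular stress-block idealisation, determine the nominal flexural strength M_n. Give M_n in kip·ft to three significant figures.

M_n ≈ 373 kip·ft

Tension: T = A_s f_y = 2.56 × 60 = 153.6 kips.
Try a within the flange: a = T/(0.85 f'_c b_f) = 153.6/(0.85 × 4 × 38) = 1.189 in.
Since a = 1.189 ≤ h_f = 4.2 in, the stress block lies entirely in the flange; analyse as a rectangular beam of width b_f.
M_n = T(d − a/2) = 153.6 × (29.7 − 0.5945) = 4470.6 kip·in.
M_n = 4470.6/12 = 372.55 kip·ft.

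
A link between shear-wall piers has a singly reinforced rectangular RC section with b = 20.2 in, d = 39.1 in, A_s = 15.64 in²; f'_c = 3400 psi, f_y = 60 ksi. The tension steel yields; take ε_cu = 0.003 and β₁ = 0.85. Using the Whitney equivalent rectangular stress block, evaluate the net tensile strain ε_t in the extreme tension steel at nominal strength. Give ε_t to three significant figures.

ε_t ≈ 0.00320

a = A_s f_y/(0.85 f'_c b) = 16.075 in.
β₁ = 0.85, so c = a/β₁ = 16.075/0.85 = 18.912 in.
From the linear strain diagram with ε_cu = 0.003: ε_t = 0.003 (d − c)/c = 0.003 × (39.1 − 18.912)/18.912 = 0.00320.
ε_t < 0.004 — the section is over-reinforced for flexure under ACI limits.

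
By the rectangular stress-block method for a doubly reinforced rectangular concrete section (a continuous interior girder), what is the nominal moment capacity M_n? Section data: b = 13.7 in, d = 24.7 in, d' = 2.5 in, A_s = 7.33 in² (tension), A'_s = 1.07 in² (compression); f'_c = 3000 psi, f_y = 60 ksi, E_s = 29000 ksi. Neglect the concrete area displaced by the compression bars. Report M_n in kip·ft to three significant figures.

Assume both steels yield.
a = (A_s − A'_s) f_y/(0.85 f'_c b) = (7.33 − 1.07) × 60/(0.85 × 3 × 13.7) = 10.751 in.
c = a/β₁ = 10.751/0.85 = 12.648 in; ε'_s = 0.003(c − d')/c = 0.0024 ≥ ε_y = 0.0021, so the compression steel yields.
M_n = (A_s − A'_s) f_y (d − a/2) + A'_s f_y (d − d') = 375.6 × (24.7 − 5.3755) + 64.2 × (24.7 − 2.5) = 7258.3 + 1425.2 = 8683.5 kip·in = 8683.5/12 = 723.63 kip·ft.

M_n ≈ 724 kip·ft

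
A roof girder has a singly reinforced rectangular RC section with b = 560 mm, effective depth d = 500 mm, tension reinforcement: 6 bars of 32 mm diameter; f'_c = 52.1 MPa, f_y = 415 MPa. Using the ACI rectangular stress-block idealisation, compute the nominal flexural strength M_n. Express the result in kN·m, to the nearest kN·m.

A_s = 6 × 804 = 4824 mm².
T = A_s f_y = 4824 × 415 = 2001960 N = 2001.96 kN.
From C = T: a = T/(0.85 f'_c b) = 2001960/(0.85 × 52.1 × 560) = 80.73 mm.
M_n = T(d − a/2) = 2001.96 kN × (500 − 40.365) mm = 920.17 kN·m.

M_n ≈ 920 kN·m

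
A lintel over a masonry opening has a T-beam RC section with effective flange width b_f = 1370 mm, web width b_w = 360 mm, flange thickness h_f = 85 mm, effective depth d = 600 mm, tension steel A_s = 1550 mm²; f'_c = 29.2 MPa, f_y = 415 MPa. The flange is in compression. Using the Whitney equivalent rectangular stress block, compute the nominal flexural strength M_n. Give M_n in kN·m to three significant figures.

M_n ≈ 380 kN·m

Tension: T = A_s f_y = 1550 × 415 = 643250 N.
Try a within the flange: a = T/(0.85 f'_c b_f) = 643250/(0.85 × 29.2 × 1370) = 18.92 mm.
Since a = 18.92 ≤ h_f = 85 mm, the stress block lies entirely in the flange; analyse as a rectangular beam of width b_f.
M_n = T(d − a/2) = 643250 × (600 − 9.46) = 379.86 × 10⁶ N·mm.
M_n = 379.86 kN·m.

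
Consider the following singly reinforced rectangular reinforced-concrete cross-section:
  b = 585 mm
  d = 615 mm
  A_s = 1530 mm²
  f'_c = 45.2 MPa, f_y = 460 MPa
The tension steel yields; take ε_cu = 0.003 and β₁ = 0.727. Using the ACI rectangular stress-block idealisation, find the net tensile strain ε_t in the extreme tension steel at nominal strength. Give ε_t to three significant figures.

ε_t ≈ 0.0398

a = A_s f_y/(0.85 f'_c b) = 31.31 mm.
β₁ = 0.727, so c = a/β₁ = 31.31/0.727 = 43.07 mm.
From the linear strain diagram with ε_cu = 0.003: ε_t = 0.003 (d − c)/c = 0.003 × (615 − 43.07)/43.07 = 0.0398.
Since ε_t ≥ 0.005, the section is tension-controlled.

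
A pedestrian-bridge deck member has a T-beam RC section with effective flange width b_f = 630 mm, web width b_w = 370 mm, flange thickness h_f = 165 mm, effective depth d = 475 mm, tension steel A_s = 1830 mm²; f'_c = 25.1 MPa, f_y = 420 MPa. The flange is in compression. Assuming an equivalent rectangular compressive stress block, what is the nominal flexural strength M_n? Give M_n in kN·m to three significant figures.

M_n ≈ 343 kN·m

Tension: T = A_s f_y = 1830 × 420 = 768600 N.
Try a within the flange: a = T/(0.85 f'_c b_f) = 768600/(0.85 × 25.1 × 630) = 57.18 mm.
Since a = 57.18 ≤ h_f = 165 mm, the stress block lies entirely in the flange; analyse as a rectangular beam of width b_f.
M_n = T(d − a/2) = 768600 × (475 − 28.59) = 343.11 × 10⁶ N·mm.
M_n = 343.11 kN·m.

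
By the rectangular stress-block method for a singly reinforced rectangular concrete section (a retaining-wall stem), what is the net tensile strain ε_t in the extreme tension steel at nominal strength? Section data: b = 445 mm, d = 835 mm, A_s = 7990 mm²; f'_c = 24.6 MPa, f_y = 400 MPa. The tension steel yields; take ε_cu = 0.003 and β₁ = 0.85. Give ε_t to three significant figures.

a = A_s f_y/(0.85 f'_c b) = 343.47 mm.
β₁ = 0.85, so c = a/β₁ = 343.47/0.85 = 404.08 mm.
From the linear strain diagram with ε_cu = 0.003: ε_t = 0.003 (d − c)/c = 0.003 × (835 − 404.08)/404.08 = 0.00320.
ε_t < 0.004 — the section is over-reinforced for flexure under ACI limits.

ε_t ≈ 0.00320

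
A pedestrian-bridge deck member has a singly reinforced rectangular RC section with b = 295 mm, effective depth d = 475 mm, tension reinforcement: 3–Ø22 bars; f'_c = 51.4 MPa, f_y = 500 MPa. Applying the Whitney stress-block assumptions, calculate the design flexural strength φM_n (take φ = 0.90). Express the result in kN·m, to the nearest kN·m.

A_s = 3 × 380 = 1140 mm².
T = A_s f_y = 1140 × 500 = 570000 N = 570 kN.
From C = T: a = T/(0.85 f'_c b) = 570000/(0.85 × 51.4 × 295) = 44.23 mm.
M_n = T(d − a/2) = 570 kN × (475 − 22.115) mm = 258.14 kN·m.
φM_n = 0.90 × 258.14 = 232.33 kN·m.

φM_n ≈ 232 kN·m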